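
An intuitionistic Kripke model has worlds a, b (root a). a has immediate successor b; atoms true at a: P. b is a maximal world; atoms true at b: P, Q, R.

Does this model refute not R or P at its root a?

No

a forces not R or P via the disjunct P.
So the root a forces not R or P; the model is not a countermodel.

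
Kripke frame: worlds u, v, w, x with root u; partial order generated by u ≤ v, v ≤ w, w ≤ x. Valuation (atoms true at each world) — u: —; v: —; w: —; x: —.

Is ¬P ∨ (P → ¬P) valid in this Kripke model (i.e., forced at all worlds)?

Yes

u ⊩ ¬P ∨ (P → ¬P) via the disjunct ¬P.
Since the root u forces ¬P ∨ (P → ¬P) and forcing is persistent (monotone upward), every world forces it.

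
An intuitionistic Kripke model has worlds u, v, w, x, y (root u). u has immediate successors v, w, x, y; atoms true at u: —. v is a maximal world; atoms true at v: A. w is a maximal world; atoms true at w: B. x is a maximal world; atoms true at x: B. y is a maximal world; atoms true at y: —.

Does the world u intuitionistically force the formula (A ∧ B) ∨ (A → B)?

u ⊮ (A ∧ B) ∨ (A → B): neither disjunct is forced at u.
u ⊮ A ∧ B since u fails A.

No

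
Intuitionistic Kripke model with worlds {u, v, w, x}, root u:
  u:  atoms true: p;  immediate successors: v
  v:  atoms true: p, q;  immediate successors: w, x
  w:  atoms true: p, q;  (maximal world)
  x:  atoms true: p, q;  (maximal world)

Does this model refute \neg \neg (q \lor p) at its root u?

No

u \Vdash \neg \neg (q \lor p): no world accessible from u forces \neg (q \lor p).
So the root u forces \neg \neg (q \lor p); the model is not a countermodel.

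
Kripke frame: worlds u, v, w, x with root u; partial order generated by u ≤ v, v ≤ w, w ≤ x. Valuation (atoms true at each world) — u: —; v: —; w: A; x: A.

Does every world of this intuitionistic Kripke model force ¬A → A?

Yes

u ⊩ ¬A → A vacuously: no world accessible from u forces the antecedent ¬A.
Since the root u forces ¬A → A and forcing is persistent (monotone upward), every world forces it.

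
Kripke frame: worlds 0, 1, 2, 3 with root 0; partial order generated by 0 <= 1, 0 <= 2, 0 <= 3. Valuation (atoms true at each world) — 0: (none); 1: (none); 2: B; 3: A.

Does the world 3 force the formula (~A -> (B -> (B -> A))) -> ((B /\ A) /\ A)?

No

3 ||-/- (~A -> (B -> (B -> A))) -> ((B /\ A) /\ A): already at 3 itself, 3 ||- ~A -> (B -> (B -> A)) but 3 ||-/- (B /\ A) /\ A.
3 ||-/- (B /\ A) /\ A since 3 fails B /\ A.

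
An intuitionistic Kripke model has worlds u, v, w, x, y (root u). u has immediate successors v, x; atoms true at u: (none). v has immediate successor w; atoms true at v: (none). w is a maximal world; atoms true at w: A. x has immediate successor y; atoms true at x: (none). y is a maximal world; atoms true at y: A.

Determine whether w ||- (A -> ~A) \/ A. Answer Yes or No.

w ||- (A -> ~A) \/ A via the disjunct A.

Yes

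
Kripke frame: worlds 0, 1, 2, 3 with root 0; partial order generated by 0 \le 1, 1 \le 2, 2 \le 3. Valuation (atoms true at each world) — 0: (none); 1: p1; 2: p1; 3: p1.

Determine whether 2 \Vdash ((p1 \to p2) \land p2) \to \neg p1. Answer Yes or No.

Yes

2 \Vdash ((p1 \to p2) \land p2) \to \neg p1 vacuously: no world accessible from 2 forces the antecedent (p1 \to p2) \land p2.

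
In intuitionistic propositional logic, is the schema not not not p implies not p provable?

This is triple-negation reduction, which is intuitionistically derivable.
Assume not not not p and suppose p. Then not not p (double-negation introduction), contradicting not not not p. So not p.

Yes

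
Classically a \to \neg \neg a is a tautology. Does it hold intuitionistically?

This is double-negation introduction, which is intuitionistically derivable.
If a world forces a then every accessible world forces a (persistence), so none forces \neg a; hence \neg \neg a.

Yes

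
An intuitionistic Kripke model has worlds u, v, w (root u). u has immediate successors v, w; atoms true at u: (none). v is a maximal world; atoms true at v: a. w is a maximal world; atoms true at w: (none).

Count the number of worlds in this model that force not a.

u: does not force it — u does not force not a since v is accessible from u and v forces a.
v: does not force it.
w: forces it.
Worlds forcing the formula: {w}.

1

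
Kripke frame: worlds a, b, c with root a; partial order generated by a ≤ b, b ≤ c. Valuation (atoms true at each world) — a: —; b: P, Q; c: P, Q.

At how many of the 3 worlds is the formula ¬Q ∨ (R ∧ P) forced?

0

a: does not force it — a ⊮ ¬Q ∨ (R ∧ P): neither disjunct is forced at a.
b: does not force it — b ⊮ ¬Q ∨ (R ∧ P): neither disjunct is forced at b.
c: does not force it — c ⊮ ¬Q ∨ (R ∧ P): neither disjunct is forced at c.
Worlds forcing the formula: { }.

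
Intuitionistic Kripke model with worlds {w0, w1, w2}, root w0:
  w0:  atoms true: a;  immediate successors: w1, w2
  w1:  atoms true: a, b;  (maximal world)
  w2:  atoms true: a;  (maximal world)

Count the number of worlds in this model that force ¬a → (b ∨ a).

w0: forces it.
w1: forces it.
w2: forces it.
Worlds forcing the formula: {w0, w1, w2}.

3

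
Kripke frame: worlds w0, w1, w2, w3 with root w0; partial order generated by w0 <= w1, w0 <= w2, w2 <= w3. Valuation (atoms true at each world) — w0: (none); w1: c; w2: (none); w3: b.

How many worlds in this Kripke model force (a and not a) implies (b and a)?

4

w0: forces it.
w1: forces it.
w2: forces it.
w3: forces it.
Worlds forcing the formula: {w0, w1, w2, w3}.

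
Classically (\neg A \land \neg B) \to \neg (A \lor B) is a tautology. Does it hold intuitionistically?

Yes

This is a constructively valid De Morgan direction (conjunction of negations to negated disjunction), which is intuitionistically derivable.
If both \neg A and \neg B hold at a world, no accessible world forces A or forces B, so none forces A \lor B.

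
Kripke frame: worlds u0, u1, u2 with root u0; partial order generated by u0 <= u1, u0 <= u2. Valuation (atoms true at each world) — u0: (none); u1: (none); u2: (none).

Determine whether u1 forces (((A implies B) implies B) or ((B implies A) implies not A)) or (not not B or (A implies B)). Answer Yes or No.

Yes

u1 forces (((A implies B) implies B) or ((B implies A) implies not A)) or (not not B or (A implies B)) via the disjunct ((A implies B) implies B) or ((B implies A) implies not A).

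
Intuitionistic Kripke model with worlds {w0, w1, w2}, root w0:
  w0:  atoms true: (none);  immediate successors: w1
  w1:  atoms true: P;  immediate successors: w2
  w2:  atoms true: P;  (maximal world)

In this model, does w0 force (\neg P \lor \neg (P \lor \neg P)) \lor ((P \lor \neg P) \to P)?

Yes

w0 \Vdash (\neg P \lor \neg (P \lor \neg P)) \lor ((P \lor \neg P) \to P) via the disjunct (P \lor \neg P) \to P.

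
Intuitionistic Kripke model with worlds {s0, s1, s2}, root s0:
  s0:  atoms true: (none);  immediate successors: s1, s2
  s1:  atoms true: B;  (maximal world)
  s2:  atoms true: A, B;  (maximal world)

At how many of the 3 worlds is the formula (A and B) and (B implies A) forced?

s0: does not force it — s0 does not force (A and B) and (B implies A) since s0 fails A and B.
s1: does not force it — s1 does not force (A and B) and (B implies A) since s1 fails A and B.
s2: forces it.
Worlds forcing the formula: {s2}.

1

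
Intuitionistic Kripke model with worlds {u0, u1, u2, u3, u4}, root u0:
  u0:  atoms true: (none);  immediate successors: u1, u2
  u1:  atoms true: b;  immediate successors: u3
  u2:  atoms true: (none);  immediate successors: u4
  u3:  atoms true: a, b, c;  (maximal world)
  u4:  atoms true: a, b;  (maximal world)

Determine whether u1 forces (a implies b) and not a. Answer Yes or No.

u1 does not force (a implies b) and not a since u1 fails not a.

No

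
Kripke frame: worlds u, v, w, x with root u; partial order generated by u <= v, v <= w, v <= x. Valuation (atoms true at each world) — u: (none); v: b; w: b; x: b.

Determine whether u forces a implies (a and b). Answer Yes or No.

u forces a implies (a and b) vacuously: no world accessible from u forces the antecedent a.

Yes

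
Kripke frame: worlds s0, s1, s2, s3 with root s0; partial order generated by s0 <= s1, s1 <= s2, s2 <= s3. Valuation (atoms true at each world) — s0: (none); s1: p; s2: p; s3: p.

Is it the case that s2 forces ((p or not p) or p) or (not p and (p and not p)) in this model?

Yes

s2 forces ((p or not p) or p) or (not p and (p and not p)) via the disjunct (p or not p) or p.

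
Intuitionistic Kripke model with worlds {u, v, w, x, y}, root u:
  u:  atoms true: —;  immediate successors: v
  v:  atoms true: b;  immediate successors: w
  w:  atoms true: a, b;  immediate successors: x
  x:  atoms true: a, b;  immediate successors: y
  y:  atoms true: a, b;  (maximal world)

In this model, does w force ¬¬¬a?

No

w ⊮ ¬¬¬a since w is accessible from w and w ⊩ ¬¬a.
w ⊩ ¬¬a: no world accessible from w forces ¬a.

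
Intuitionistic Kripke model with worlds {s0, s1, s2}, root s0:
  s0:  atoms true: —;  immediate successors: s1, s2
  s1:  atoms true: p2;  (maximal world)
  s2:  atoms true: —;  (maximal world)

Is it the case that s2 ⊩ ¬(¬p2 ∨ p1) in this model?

No

s2 ⊮ ¬(¬p2 ∨ p1) since s2 is accessible from s2 and s2 ⊩ ¬p2 ∨ p1.
s2 ⊩ ¬p2 ∨ p1 via the disjunct ¬p2.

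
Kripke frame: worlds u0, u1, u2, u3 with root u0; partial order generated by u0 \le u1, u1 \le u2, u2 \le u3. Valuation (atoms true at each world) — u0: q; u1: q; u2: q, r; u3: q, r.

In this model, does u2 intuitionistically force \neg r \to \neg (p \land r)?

u2 \Vdash \neg r \to \neg (p \land r) vacuously: no world accessible from u2 forces the antecedent \neg r.

Yes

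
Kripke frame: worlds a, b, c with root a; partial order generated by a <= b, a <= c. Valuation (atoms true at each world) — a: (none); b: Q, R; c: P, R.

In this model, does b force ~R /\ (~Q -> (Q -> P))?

b ||-/- ~R /\ (~Q -> (Q -> P)) since b fails ~R.

No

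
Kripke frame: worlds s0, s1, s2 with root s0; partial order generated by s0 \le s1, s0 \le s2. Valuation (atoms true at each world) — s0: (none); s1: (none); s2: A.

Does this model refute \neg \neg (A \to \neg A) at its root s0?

s0 \nVdash \neg \neg (A \to \neg A) since s2 is accessible from s0 and s2 \Vdash \neg (A \to \neg A).
s2 \Vdash \neg (A \to \neg A): no world accessible from s2 forces A \to \neg A.
So the root s0 does not force \neg \neg (A \to \neg A); the model is a countermodel.

Yes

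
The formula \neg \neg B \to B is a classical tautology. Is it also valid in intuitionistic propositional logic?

This is double-negation elimination, which is not intuitionistically valid.
A Kripke countermodel: worlds w0, w1; order generated by w0 \le w1; atoms true at each world — w0:{}; w1:{B}.
w0 \nVdash \neg \neg B \to B: already at w0 itself, w0 \Vdash \neg \neg B but w0 \nVdash B.
w0 lacks atom B, so w0 \nVdash B.
So the root w0 does not force the formula.

No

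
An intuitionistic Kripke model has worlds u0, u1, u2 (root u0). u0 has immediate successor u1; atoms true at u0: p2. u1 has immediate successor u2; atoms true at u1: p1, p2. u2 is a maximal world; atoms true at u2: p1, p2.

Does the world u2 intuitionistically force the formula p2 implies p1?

u2 forces p2 implies p1: every world accessible from u2 that forces p2 (namely u2) also forces p1.

Yes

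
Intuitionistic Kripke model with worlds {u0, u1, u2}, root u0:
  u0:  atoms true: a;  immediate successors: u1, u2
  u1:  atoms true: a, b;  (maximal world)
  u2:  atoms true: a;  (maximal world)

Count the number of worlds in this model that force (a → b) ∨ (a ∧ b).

u0: does not force it — u0 ⊮ (a → b) ∨ (a ∧ b): neither disjunct is forced at u0.
u1: forces it.
u2: does not force it — u2 ⊮ (a → b) ∨ (a ∧ b): neither disjunct is forced at u2.
Worlds forcing the formula: {u1}.

1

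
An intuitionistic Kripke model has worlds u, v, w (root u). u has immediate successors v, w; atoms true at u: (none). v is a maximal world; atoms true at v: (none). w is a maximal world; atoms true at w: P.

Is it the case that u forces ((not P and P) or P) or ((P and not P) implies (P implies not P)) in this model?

Yes

u forces ((not P and P) or P) or ((P and not P) implies (P implies not P)) via the disjunct (P and not P) implies (P implies not P).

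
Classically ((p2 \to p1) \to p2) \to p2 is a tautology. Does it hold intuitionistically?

No

This is Peirce's law, which is not intuitionistically valid.
A Kripke countermodel: worlds u0, u1; order generated by u0 \le u1; atoms true at each world — u0:{}; u1:{p2}.
u0 \nVdash ((p2 \to p1) \to p2) \to p2: already at u0 itself, u0 \Vdash (p2 \to p1) \to p2 but u0 \nVdash p2.
u0 lacks atom p2, so u0 \nVdash p2.
So the root u0 does not force the formula.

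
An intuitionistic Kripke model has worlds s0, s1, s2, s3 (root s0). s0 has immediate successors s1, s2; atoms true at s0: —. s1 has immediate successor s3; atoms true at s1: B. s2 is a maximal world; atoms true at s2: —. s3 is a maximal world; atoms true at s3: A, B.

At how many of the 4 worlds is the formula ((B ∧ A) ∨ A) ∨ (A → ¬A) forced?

2

s0: does not force it — s0 ⊮ ((B ∧ A) ∨ A) ∨ (A → ¬A): neither disjunct is forced at s0.
s1: does not force it.
s2: forces it.
s3: forces it.
Worlds forcing the formula: {s2, s3}.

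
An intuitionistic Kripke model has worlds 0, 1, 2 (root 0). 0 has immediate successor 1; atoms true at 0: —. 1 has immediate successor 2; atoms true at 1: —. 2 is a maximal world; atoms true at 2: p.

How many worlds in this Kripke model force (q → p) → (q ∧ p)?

0

0: does not force it — 0 ⊮ (q → p) → (q ∧ p): already at 0 itself, 0 ⊩ q → p but 0 ⊮ q ∧ p.
1: does not force it.
2: does not force it.
Worlds forcing the formula: { }.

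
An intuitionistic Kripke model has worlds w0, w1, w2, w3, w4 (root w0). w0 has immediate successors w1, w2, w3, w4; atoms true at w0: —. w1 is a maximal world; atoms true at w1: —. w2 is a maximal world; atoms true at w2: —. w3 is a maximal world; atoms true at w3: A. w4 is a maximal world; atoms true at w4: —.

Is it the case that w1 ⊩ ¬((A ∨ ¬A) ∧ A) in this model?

w1 ⊩ ¬((A ∨ ¬A) ∧ A): no world accessible from w1 forces (A ∨ ¬A) ∧ A.

Yes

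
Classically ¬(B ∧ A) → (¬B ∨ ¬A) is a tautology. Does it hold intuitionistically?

This is the constructively invalid direction of De Morgan's law for conjunction, which is not intuitionistically valid.
A Kripke countermodel: worlds s0, s1, s2; order generated by s0 ≤ s1, s0 ≤ s2; atoms true at each world — s0:{}; s1:{B}; s2:{A}.
s0 ⊮ ¬(B ∧ A) → (¬B ∨ ¬A): already at s0 itself, s0 ⊩ ¬(B ∧ A) but s0 ⊮ ¬B ∨ ¬A.
s0 ⊮ ¬B ∨ ¬A: neither disjunct is forced at s0.
s0 ⊮ ¬B since s1 is accessible from s0 and s1 ⊩ B.
So the root s0 does not force the formula.

No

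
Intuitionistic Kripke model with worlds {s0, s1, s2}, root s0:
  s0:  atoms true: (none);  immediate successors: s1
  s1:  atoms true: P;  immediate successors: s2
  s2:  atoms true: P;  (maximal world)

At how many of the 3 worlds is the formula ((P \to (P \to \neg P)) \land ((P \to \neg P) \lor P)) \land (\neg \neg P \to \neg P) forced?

s0: does not force it — s0 \nVdash ((P \to (P \to \neg P)) \land ((P \to \neg P) \lor P)) \land (\neg \neg P \to \neg P) since s0 fails (P \to (P \to \neg P)) \land ((P \to \neg P) \lor P).
s1: does not force it — s1 \nVdash ((P \to (P \to \neg P)) \land ((P \to \neg P) \lor P)) \land (\neg \neg P \to \neg P) since s1 fails (P \to (P \to \neg P)) \land ((P \to \neg P) \lor P).
s2: does not force it.
Worlds forcing the formula: { }.

0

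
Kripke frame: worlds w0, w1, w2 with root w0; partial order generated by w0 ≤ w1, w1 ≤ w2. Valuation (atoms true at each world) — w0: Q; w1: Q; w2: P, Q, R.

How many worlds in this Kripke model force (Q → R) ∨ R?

w0: does not force it — w0 ⊮ (Q → R) ∨ R: neither disjunct is forced at w0.
w1: does not force it.
w2: forces it.
Worlds forcing the formula: {w2}.

1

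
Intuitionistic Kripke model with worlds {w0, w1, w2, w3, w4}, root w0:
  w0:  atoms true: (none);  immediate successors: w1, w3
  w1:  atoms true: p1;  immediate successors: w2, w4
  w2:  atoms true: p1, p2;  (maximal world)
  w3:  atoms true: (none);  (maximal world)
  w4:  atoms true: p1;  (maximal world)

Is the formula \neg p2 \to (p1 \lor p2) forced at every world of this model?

No

Not every world: w0 \nVdash \neg p2 \to (p1 \lor p2).
w0 \nVdash \neg p2 \to (p1 \lor p2): at the accessible world w3, w3 \Vdash \neg p2 but w3 \nVdash p1 \lor p2.
w3 \nVdash p1 \lor p2: neither disjunct is forced at w3.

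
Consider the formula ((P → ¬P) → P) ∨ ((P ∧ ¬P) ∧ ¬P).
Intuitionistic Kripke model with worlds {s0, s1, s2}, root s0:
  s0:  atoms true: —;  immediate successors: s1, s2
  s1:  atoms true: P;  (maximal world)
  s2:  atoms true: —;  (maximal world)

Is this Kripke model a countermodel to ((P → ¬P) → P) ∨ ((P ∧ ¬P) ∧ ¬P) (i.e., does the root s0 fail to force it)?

Yes

s0 ⊮ ((P → ¬P) → P) ∨ ((P ∧ ¬P) ∧ ¬P): neither disjunct is forced at s0.
s0 ⊮ (P → ¬P) → P: at the accessible world s2, s2 ⊩ P → ¬P but s2 ⊮ P.
s2 lacks atom P, so s2 ⊮ P.
So the root s0 does not force ((P → ¬P) → P) ∨ ((P ∧ ¬P) ∧ ¬P); the model is a countermodel.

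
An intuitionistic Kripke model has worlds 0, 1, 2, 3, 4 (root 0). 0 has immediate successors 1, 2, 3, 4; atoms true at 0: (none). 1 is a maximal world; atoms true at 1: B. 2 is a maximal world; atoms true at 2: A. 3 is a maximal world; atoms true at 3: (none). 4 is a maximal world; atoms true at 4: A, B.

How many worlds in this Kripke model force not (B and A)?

0: does not force it — 0 does not force not (B and A) since 4 is accessible from 0 and 4 forces B and A.
1: forces it.
2: forces it.
3: forces it.
4: does not force it — 4 does not force not (B and A) since 4 is accessible from 4 and 4 forces B and A.
Worlds forcing the formula: {1, 2, 3}.

3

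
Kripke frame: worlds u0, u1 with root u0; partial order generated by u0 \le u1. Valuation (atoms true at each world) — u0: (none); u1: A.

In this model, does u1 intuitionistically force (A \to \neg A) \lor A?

Yes

u1 \Vdash (A \to \neg A) \lor A via the disjunct A.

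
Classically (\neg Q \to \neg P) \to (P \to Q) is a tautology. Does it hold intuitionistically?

This is the converse of contraposition, which is not intuitionistically valid.
A Kripke countermodel: worlds s0, s1; order generated by s0 \le s1; atoms true at each world — s0:{P}; s1:{P,Q}.
s0 \nVdash (\neg Q \to \neg P) \to (P \to Q): already at s0 itself, s0 \Vdash \neg Q \to \neg P but s0 \nVdash P \to Q.
s0 \nVdash P \to Q: already at s0 itself, s0 \Vdash P but s0 \nVdash Q.
s0 lacks atom Q, so s0 \nVdash Q.
So the root s0 does not force the formula.

No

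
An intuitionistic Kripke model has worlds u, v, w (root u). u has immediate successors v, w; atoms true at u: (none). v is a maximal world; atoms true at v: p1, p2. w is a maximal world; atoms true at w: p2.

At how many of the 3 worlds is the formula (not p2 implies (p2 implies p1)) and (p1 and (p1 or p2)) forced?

u: does not force it — u does not force (not p2 implies (p2 implies p1)) and (p1 and (p1 or p2)) since u fails p1 and (p1 or p2).
v: forces it.
w: does not force it — w does not force (not p2 implies (p2 implies p1)) and (p1 and (p1 or p2)) since w fails p1 and (p1 or p2).
Worlds forcing the formula: {v}.

1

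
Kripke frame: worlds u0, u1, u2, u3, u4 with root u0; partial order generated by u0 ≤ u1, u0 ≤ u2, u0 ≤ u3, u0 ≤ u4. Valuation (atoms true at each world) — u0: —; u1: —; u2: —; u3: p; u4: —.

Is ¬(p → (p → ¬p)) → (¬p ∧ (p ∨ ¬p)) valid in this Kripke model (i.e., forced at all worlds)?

No

Not every world: u0 ⊮ ¬(p → (p → ¬p)) → (¬p ∧ (p ∨ ¬p)).
u0 ⊮ ¬(p → (p → ¬p)) → (¬p ∧ (p ∨ ¬p)): at the accessible world u3, u3 ⊩ ¬(p → (p → ¬p)) but u3 ⊮ ¬p ∧ (p ∨ ¬p).
u3 ⊮ ¬p ∧ (p ∨ ¬p) since u3 fails ¬p.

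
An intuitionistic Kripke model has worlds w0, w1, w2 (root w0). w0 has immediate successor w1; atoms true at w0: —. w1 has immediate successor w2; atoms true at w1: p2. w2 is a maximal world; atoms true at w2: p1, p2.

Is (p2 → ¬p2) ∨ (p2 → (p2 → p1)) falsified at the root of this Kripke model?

w0 ⊮ (p2 → ¬p2) ∨ (p2 → (p2 → p1)): neither disjunct is forced at w0.
w0 ⊮ p2 → ¬p2: at the accessible world w1, w1 ⊩ p2 but w1 ⊮ ¬p2.
w1 ⊮ ¬p2 since w1 is accessible from w1 and w1 ⊩ p2.
So the root w0 does not force (p2 → ¬p2) ∨ (p2 → (p2 → p1)); the model is a countermodel.

Yes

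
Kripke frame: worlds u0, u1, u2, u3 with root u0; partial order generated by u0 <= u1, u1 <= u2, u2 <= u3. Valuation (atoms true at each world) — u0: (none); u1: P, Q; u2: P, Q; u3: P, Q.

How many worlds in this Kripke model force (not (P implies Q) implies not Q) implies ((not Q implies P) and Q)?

3

u0: does not force it — u0 does not force (not (P implies Q) implies not Q) implies ((not Q implies P) and Q): already at u0 itself, u0 forces not (P implies Q) implies not Q but u0 does not force (not Q implies P) and Q.
u1: forces it.
u2: forces it.
u3: forces it.
Worlds forcing the formula: {u1, u2, u3}.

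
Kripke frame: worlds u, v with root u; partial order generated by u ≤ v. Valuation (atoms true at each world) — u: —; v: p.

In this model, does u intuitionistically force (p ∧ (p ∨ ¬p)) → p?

u ⊩ (p ∧ (p ∨ ¬p)) → p: every world accessible from u that forces p ∧ (p ∨ ¬p) (namely v) also forces p.

Yes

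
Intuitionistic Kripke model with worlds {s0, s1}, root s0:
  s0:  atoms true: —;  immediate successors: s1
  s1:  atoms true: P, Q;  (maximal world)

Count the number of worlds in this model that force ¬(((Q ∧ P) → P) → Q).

0

s0: does not force it — s0 ⊮ ¬(((Q ∧ P) → P) → Q) since s1 is accessible from s0 and s1 ⊩ ((Q ∧ P) → P) → Q.
s1: does not force it.
Worlds forcing the formula: { }.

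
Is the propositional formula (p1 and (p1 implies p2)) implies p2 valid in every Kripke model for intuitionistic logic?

Yes

This is modus ponens in implicational form, which is intuitionistically derivable.
If a world forces p1 and p1 implies p2, then applying the implication at that world (which is accessible from itself) gives p2.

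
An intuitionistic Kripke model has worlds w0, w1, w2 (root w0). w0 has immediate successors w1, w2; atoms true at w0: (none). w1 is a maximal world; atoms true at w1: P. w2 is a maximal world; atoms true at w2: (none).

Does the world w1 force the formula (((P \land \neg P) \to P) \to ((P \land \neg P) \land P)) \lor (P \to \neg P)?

w1 \nVdash (((P \land \neg P) \to P) \to ((P \land \neg P) \land P)) \lor (P \to \neg P): neither disjunct is forced at w1.
w1 \nVdash ((P \land \neg P) \to P) \to ((P \land \neg P) \land P): already at w1 itself, w1 \Vdash (P \land \neg P) \to P but w1 \nVdash (P \land \neg P) \land P.
w1 \nVdash (P \land \neg P) \land P since w1 fails P \land \neg P.

No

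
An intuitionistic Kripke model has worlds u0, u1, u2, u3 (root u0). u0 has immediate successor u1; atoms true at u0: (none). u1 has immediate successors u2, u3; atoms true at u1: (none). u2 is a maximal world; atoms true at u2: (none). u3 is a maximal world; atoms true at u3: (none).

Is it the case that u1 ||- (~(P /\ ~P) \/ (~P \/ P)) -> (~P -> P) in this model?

u1 ||-/- (~(P /\ ~P) \/ (~P \/ P)) -> (~P -> P): already at u1 itself, u1 ||- ~(P /\ ~P) \/ (~P \/ P) but u1 ||-/- ~P -> P.
u1 ||-/- ~P -> P: already at u1 itself, u1 ||- ~P but u1 ||-/- P.
u1 lacks atom P, so u1 ||-/- P.

No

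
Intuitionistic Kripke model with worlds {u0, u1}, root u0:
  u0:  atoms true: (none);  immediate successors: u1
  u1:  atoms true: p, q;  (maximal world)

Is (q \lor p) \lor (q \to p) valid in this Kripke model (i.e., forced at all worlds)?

u0 \Vdash (q \lor p) \lor (q \to p) via the disjunct q \to p.
Since the root u0 forces (q \lor p) \lor (q \to p) and forcing is persistent (monotone upward), every world forces it.

Yes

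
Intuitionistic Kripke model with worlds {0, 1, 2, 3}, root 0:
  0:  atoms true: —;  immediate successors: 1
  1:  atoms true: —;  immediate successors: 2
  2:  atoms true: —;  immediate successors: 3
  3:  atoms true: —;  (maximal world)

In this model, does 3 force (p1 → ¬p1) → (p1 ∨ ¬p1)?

Yes

3 ⊩ (p1 → ¬p1) → (p1 ∨ ¬p1): every world accessible from 3 that forces p1 → ¬p1 (namely 3) also forces p1 ∨ ¬p1.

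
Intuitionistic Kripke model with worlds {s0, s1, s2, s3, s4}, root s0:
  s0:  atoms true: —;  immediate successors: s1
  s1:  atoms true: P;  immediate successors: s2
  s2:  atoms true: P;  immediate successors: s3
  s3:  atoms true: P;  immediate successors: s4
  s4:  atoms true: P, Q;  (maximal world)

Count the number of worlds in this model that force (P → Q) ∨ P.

s0: does not force it — s0 ⊮ (P → Q) ∨ P: neither disjunct is forced at s0.
s1: forces it.
s2: forces it.
s3: forces it.
s4: forces it.
Worlds forcing the formula: {s1, s2, s3, s4}.

4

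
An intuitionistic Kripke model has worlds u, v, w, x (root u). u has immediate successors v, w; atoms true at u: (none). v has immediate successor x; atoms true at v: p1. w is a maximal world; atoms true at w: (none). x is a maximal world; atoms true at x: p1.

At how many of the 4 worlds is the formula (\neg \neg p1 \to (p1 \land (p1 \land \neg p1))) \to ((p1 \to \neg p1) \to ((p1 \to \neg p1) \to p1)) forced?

u: does not force it — u \nVdash (\neg \neg p1 \to (p1 \land (p1 \land \neg p1))) \to ((p1 \to \neg p1) \to ((p1 \to \neg p1) \to p1)): at the accessible world w, w \Vdash \neg \neg p1 \to (p1 \land (p1 \land \neg p1)) but w \nVdash (p1 \to \neg p1) \to ((p1 \to \neg p1) \to p1).
v: forces it.
w: does not force it — w \nVdash (\neg \neg p1 \to (p1 \land (p1 \land \neg p1))) \to ((p1 \to \neg p1) \to ((p1 \to \neg p1) \to p1)): already at w itself, w \Vdash \neg \neg p1 \to (p1 \land (p1 \land \neg p1)) but w \nVdash (p1 \to \neg p1) \to ((p1 \to \neg p1) \to p1).
x: forces it.
Worlds forcing the formula: {v, x}.

2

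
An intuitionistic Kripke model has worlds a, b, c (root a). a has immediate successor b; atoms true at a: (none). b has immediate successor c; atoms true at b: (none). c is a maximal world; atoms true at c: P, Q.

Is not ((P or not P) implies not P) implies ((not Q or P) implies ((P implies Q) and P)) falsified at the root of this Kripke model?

a forces not ((P or not P) implies not P) implies ((not Q or P) implies ((P implies Q) and P)): every world accessible from a that forces not ((P or not P) implies not P) (namely a, b, c) also forces (not Q or P) implies ((P implies Q) and P).
So the root a forces not ((P or not P) implies not P) implies ((not Q or P) implies ((P implies Q) and P)); the model is not a countermodel.

No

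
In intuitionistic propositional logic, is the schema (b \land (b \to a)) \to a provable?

Yes

This is modus ponens in implicational form, which is intuitionistically derivable.
If a world forces b and b \to a, then applying the implication at that world (which is accessible from itself) gives a.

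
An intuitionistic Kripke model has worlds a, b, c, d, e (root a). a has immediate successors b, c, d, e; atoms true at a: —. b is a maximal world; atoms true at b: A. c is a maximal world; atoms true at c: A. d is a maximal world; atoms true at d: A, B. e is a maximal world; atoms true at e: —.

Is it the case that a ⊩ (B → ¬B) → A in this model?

a ⊮ (B → ¬B) → A: at the accessible world e, e ⊩ B → ¬B but e ⊮ A.
e lacks atom A, so e ⊮ A.

No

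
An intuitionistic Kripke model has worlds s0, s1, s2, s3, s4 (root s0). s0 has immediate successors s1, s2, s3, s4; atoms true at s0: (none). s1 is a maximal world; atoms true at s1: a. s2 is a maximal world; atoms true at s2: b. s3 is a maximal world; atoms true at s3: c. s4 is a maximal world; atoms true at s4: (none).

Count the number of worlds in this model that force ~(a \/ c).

2

s0: does not force it — s0 ||-/- ~(a \/ c) since s1 is accessible from s0 and s1 ||- a \/ c.
s1: does not force it — s1 ||-/- ~(a \/ c) since s1 is accessible from s1 and s1 ||- a \/ c.
s2: forces it.
s3: does not force it.
s4: forces it.
Worlds forcing the formula: {s2, s4}.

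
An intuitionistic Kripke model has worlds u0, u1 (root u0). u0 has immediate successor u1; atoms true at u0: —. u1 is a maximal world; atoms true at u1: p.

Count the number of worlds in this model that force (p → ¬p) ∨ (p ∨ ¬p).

u0: does not force it — u0 ⊮ (p → ¬p) ∨ (p ∨ ¬p): neither disjunct is forced at u0.
u1: forces it.
Worlds forcing the formula: {u1}.

1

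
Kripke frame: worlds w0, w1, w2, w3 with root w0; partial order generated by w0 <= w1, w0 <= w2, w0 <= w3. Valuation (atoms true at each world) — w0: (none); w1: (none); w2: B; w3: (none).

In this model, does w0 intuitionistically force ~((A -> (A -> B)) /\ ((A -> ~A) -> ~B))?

w0 ||-/- ~((A -> (A -> B)) /\ ((A -> ~A) -> ~B)) since w1 is accessible from w0 and w1 ||- (A -> (A -> B)) /\ ((A -> ~A) -> ~B).
w1 ||- (A -> (A -> B)) /\ ((A -> ~A) -> ~B) since w1 forces both conjuncts.

No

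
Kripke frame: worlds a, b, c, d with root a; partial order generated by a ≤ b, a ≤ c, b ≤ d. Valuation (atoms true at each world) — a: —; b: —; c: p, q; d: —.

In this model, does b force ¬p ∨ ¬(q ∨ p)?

Yes

b ⊩ ¬p ∨ ¬(q ∨ p) via the disjunct ¬p.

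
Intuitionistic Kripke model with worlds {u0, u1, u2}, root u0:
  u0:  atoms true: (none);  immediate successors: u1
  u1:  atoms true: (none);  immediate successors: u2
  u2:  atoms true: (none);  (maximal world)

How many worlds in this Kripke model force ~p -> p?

u0: does not force it — u0 ||-/- ~p -> p: already at u0 itself, u0 ||- ~p but u0 ||-/- p.
u1: does not force it.
u2: does not force it.
Worlds forcing the formula: { }.

0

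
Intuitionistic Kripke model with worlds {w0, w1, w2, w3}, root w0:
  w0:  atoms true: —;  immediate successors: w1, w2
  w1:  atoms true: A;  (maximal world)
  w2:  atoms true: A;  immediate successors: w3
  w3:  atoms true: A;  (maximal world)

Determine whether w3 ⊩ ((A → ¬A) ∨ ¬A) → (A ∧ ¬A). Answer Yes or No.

Yes

w3 ⊩ ((A → ¬A) ∨ ¬A) → (A ∧ ¬A) vacuously: no world accessible from w3 forces the antecedent (A → ¬A) ∨ ¬A.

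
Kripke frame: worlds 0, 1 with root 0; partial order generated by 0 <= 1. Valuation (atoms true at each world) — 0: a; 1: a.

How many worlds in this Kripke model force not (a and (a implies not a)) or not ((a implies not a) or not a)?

0: forces it.
1: forces it.
Worlds forcing the formula: {0, 1}.

2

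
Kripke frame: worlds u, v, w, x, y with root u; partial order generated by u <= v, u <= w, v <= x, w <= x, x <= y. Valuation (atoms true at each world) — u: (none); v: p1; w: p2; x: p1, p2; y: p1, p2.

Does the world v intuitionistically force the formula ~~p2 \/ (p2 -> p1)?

Yes

v ||- ~~p2 \/ (p2 -> p1) via the disjunct ~~p2.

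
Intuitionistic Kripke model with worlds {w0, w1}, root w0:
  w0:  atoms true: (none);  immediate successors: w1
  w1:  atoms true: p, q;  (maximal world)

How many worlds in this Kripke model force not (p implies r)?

2

w0: forces it.
w1: forces it.
Worlds forcing the formula: {w0, w1}.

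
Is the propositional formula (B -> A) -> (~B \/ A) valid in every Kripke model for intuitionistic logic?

This is the material-implication-as-disjunction principle, which is not intuitionistically valid.
A Kripke countermodel: worlds a, b; order generated by a <= b; atoms true at each world — a:{}; b:{A,B}.
a ||-/- (B -> A) -> (~B \/ A): already at a itself, a ||- B -> A but a ||-/- ~B \/ A.
a ||-/- ~B \/ A: neither disjunct is forced at a.
a ||-/- ~B since b is accessible from a and b ||- B.
So the root a does not force the formula.

No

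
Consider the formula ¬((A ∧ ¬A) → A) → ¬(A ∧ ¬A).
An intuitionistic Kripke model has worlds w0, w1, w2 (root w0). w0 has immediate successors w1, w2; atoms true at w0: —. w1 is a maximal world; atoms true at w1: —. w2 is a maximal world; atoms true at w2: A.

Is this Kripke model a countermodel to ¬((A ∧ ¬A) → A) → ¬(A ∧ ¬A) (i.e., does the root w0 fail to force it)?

w0 ⊩ ¬((A ∧ ¬A) → A) → ¬(A ∧ ¬A) vacuously: no world accessible from w0 forces the antecedent ¬((A ∧ ¬A) → A).
So the root w0 forces ¬((A ∧ ¬A) → A) → ¬(A ∧ ¬A); the model is not a countermodel.

No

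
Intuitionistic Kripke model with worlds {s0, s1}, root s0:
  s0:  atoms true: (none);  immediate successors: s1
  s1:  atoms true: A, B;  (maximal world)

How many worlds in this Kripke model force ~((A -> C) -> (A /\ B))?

0

s0: does not force it — s0 ||-/- ~((A -> C) -> (A /\ B)) since s0 is accessible from s0 and s0 ||- (A -> C) -> (A /\ B).
s1: does not force it — s1 ||-/- ~((A -> C) -> (A /\ B)) since s1 is accessible from s1 and s1 ||- (A -> C) -> (A /\ B).
Worlds forcing the formula: { }.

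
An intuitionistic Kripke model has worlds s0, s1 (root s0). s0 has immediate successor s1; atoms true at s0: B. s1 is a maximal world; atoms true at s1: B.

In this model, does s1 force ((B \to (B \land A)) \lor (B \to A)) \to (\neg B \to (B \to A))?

s1 \Vdash ((B \to (B \land A)) \lor (B \to A)) \to (\neg B \to (B \to A)) vacuously: no world accessible from s1 forces the antecedent (B \to (B \land A)) \lor (B \to A).

Yes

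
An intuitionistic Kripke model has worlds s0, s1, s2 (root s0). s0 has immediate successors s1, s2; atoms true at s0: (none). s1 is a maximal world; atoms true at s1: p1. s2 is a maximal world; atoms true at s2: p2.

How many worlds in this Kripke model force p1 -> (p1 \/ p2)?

3

s0: forces it.
s1: forces it.
s2: forces it.
Worlds forcing the formula: {s0, s1, s2}.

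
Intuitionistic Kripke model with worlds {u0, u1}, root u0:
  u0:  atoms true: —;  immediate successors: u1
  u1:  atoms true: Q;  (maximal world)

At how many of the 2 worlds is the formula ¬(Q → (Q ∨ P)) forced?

u0: does not force it — u0 ⊮ ¬(Q → (Q ∨ P)) since u0 is accessible from u0 and u0 ⊩ Q → (Q ∨ P).
u1: does not force it — u1 ⊮ ¬(Q → (Q ∨ P)) since u1 is accessible from u1 and u1 ⊩ Q → (Q ∨ P).
Worlds forcing the formula: { }.

0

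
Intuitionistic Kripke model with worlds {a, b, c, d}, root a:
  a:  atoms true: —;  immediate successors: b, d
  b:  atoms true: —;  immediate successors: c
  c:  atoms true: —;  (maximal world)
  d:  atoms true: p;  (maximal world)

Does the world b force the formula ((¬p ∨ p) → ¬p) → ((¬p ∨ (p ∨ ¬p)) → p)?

b ⊮ ((¬p ∨ p) → ¬p) → ((¬p ∨ (p ∨ ¬p)) → p): already at b itself, b ⊩ (¬p ∨ p) → ¬p but b ⊮ (¬p ∨ (p ∨ ¬p)) → p.
b ⊮ (¬p ∨ (p ∨ ¬p)) → p: already at b itself, b ⊩ ¬p ∨ (p ∨ ¬p) but b ⊮ p.
b lacks atom p, so b ⊮ p.

No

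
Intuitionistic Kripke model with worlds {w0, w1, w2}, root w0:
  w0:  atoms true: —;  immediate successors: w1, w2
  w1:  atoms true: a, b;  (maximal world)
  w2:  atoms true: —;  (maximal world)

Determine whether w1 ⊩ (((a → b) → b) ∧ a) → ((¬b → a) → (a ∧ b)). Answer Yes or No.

w1 ⊩ (((a → b) → b) ∧ a) → ((¬b → a) → (a ∧ b)): every world accessible from w1 that forces ((a → b) → b) ∧ a (namely w1) also forces (¬b → a) → (a ∧ b).

Yes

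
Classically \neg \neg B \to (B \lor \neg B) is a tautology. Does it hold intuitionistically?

This is a variant of double-negation elimination (deriving excluded middle from double negation), which is not intuitionistically valid.
A Kripke countermodel: worlds u0, u1; order generated by u0 \le u1; atoms true at each world — u0:{}; u1:{B}.
u0 \nVdash \neg \neg B \to (B \lor \neg B): already at u0 itself, u0 \Vdash \neg \neg B but u0 \nVdash B \lor \neg B.
u0 \nVdash B \lor \neg B: neither disjunct is forced at u0.
u0 lacks atom B, so u0 \nVdash B.
So the root u0 does not force the formula.

No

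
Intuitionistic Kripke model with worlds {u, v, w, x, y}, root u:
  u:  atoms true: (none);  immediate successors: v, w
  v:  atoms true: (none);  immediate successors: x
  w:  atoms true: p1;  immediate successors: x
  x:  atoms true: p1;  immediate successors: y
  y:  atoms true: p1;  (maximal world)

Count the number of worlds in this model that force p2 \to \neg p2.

5

u: forces it.
v: forces it.
w: forces it.
x: forces it.
y: forces it.
Worlds forcing the formula: {u, v, w, x, y}.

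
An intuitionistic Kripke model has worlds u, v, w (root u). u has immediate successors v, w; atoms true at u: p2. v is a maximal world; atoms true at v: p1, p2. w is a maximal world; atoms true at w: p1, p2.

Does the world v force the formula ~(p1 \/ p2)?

v ||-/- ~(p1 \/ p2) since v is accessible from v and v ||- p1 \/ p2.
v ||- p1 \/ p2 via the disjunct p1.

No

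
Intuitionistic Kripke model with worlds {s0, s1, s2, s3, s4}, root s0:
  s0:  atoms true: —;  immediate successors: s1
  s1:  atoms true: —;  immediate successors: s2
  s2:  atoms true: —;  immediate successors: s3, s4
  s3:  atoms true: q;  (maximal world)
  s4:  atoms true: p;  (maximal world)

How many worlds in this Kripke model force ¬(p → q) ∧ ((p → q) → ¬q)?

s0: does not force it — s0 ⊮ ¬(p → q) ∧ ((p → q) → ¬q) since s0 fails ¬(p → q).
s1: does not force it — s1 ⊮ ¬(p → q) ∧ ((p → q) → ¬q) since s1 fails ¬(p → q).
s2: does not force it.
s3: does not force it.
s4: forces it.
Worlds forcing the formula: {s4}.

1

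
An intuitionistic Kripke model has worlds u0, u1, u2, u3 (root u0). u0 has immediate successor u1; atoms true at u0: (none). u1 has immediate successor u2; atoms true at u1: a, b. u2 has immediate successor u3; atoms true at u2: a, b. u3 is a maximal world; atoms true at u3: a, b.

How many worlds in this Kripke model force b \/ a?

u0: does not force it — u0 ||-/- b \/ a: neither disjunct is forced at u0.
u1: forces it.
u2: forces it.
u3: forces it.
Worlds forcing the formula: {u1, u2, u3}.

3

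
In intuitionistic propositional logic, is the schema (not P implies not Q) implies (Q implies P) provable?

This is the converse of contraposition, which is not intuitionistically valid.
A Kripke countermodel: worlds u0, u1; order generated by u0 <= u1; atoms true at each world — u0:{Q}; u1:{P,Q}.
u0 does not force (not P implies not Q) implies (Q implies P): already at u0 itself, u0 forces not P implies not Q but u0 does not force Q implies P.
u0 does not force Q implies P: already at u0 itself, u0 forces Q but u0 does not force P.
u0 lacks atom P, so u0 does not force P.
So the root u0 does not force the formula.

No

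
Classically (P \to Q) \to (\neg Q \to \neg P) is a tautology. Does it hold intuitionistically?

This is the forward direction of contraposition, which is intuitionistically derivable.
Assume P \to Q and \neg Q. If P held then Q would follow, contradicting \neg Q; so \neg P.

Yes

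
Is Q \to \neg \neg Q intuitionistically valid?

This is double-negation introduction, which is intuitionistically derivable.
If a world forces Q then every accessible world forces Q (persistence), so none forces \neg Q; hence \neg \neg Q.

Yes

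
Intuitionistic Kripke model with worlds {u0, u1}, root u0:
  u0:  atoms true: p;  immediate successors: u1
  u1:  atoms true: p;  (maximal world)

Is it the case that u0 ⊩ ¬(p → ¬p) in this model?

Yes

u0 ⊩ ¬(p → ¬p): no world accessible from u0 forces p → ¬p.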